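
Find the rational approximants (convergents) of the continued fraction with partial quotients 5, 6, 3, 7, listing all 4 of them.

5/1, 31/6, 98/19, 717/139

Using the convergent recurrence p_i = a_i*p_{i-1} + p_{i-2}, q_i = a_i*q_{i-1} + q_{i-2} with p_{-2}=0, p_{-1}=1, q_{-2}=1, q_{-1}=0:
  i=0: a_0=5, p_0 = 5*1 + 0 = 5, q_0 = 5*0 + 1 = 1.
  i=1: a_1=6, p_1 = 6*5 + 1 = 31, q_1 = 6*1 + 0 = 6.
  i=2: a_2=3, p_2 = 3*31 + 5 = 98, q_2 = 3*6 + 1 = 19.
  i=3: a_3=7, p_3 = 7*98 + 31 = 717, q_3 = 7*19 + 6 = 139.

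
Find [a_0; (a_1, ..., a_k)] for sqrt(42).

[6; (2, 12)]

Write x_i = (sqrt(42) + m_i)/d_i with (m_0, d_0) = (0, 1). a_0 = floor(sqrt(42)) = 6, since 6^2 = 36 <= 42 < 49 = 7^2.
Iterate m_{i+1} = d_i*a_i - m_i, d_{i+1} = (42 - m_{i+1}^2)/d_i, a_{i+1} = floor((a_0 + m_{i+1})/d_{i+1}):
  m_1 = 1*6 - 0 = 6, d_1 = (42 - 6^2)/1 = 6/1 = 6, a_1 = floor((6 + 6)/6) = 2.
  m_2 = 6*2 - 6 = 6, d_2 = (42 - 6^2)/6 = 6/6 = 1, a_2 = floor((6 + 6)/1) = 12.
  m_3 = 1*12 - 6 = 6, d_3 = (42 - 6^2)/1 = 6/1 = 6: (m_3, d_3) = (m_1, d_1) = (6, 6), so from here the quotients repeat a_1, a_2; the period length is 2.
Hence the expansion of sqrt(42) is a_0 = 6 followed by the repeating block 2, 12 (period 2).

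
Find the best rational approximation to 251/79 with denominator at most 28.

Expand x = 251/79 as a continued fraction with the Euclidean algorithm:
  251 = 3*79 + 14, so a_0 = 3.
  79 = 5*14 + 9, so a_1 = 5.
  14 = 1*9 + 5, so a_2 = 1.
  9 = 1*5 + 4, so a_3 = 1.
  5 = 1*4 + 1, so a_4 = 1.
  4 = 4*1 + 0, so a_5 = 4.
so x = [3; 5, 1, 1, 1, 4].
Convergents (p_i = a_i*p_{i-1} + p_{i-2}, q_i = a_i*q_{i-1} + q_{i-2} with p_{-2}=0, p_{-1}=1, q_{-2}=1, q_{-1}=0), until the denominator exceeds 28:
  i=0: a_0=3, p_0 = 3*1 + 0 = 3, q_0 = 3*0 + 1 = 1.
  i=1: a_1=5, p_1 = 5*3 + 1 = 16, q_1 = 5*1 + 0 = 5.
  i=2: a_2=1, p_2 = 1*16 + 3 = 19, q_2 = 1*5 + 1 = 6.
  i=3: a_3=1, p_3 = 1*19 + 16 = 35, q_3 = 1*6 + 5 = 11.
  i=4: a_4=1, p_4 = 1*35 + 19 = 54, q_4 = 1*11 + 6 = 17.
  i=5: a_5=4, p_5 = 4*54 + 35 = 251, q_5 = 4*17 + 11 = 79.
q_5 = 79 > 28, so the last convergent with denominator <= 28 is p_4/q_4 = 54/17.
The closest fraction with denominator <= 28 is either p_4/q_4 or the intermediate fraction (k*p_4 + p_3)/(k*q_4 + q_3) with the largest k >= 1 whose denominator stays <= 28; these approach x as k grows, and every other convergent or intermediate fraction in range is farther away.
Largest k: floor((28 - q_3)/q_4) = floor((28 - 11)/17) = 1.
That gives (1*54 + 35)/(1*17 + 11) = 89/28.
Compare the errors: |x - 54/17| = |251*17 - 54*79|/(79*17) = 1/1343, and |x - 89/28| = |251*28 - 89*79|/(79*28) = 3/2212.
Cross-multiplying, 1*2212 = 2212 < 4029 = 3*1343, so 1/1343 is smaller: the convergent 54/17 is closer to x than 89/28.

54/17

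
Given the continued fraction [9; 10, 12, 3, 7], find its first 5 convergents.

Using the convergent recurrence p_i = a_i*p_{i-1} + p_{i-2}, q_i = a_i*q_{i-1} + q_{i-2} with p_{-2}=0, p_{-1}=1, q_{-2}=1, q_{-1}=0:
  i=0: a_0=9, p_0 = 9*1 + 0 = 9, q_0 = 9*0 + 1 = 1.
  i=1: a_1=10, p_1 = 10*9 + 1 = 91, q_1 = 10*1 + 0 = 10.
  i=2: a_2=12, p_2 = 12*91 + 9 = 1101, q_2 = 12*10 + 1 = 121.
  i=3: a_3=3, p_3 = 3*1101 + 91 = 3394, q_3 = 3*121 + 10 = 373.
  i=4: a_4=7, p_4 = 7*3394 + 1101 = 24859, q_4 = 7*373 + 121 = 2732.

9/1, 91/10, 1101/121, 3394/373, 24859/2732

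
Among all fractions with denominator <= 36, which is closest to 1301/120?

206/19

Expand x = 1301/120 as a continued fraction with the Euclidean algorithm:
  1301 = 10*120 + 101, so a_0 = 10.
  120 = 1*101 + 19, so a_1 = 1.
  101 = 5*19 + 6, so a_2 = 5.
  19 = 3*6 + 1, so a_3 = 3.
  6 = 6*1 + 0, so a_4 = 6.
so x = [10; 1, 5, 3, 6].
Convergents (p_i = a_i*p_{i-1} + p_{i-2}, q_i = a_i*q_{i-1} + q_{i-2} with p_{-2}=0, p_{-1}=1, q_{-2}=1, q_{-1}=0), until the denominator exceeds 36:
  i=0: a_0=10, p_0 = 10*1 + 0 = 10, q_0 = 10*0 + 1 = 1.
  i=1: a_1=1, p_1 = 1*10 + 1 = 11, q_1 = 1*1 + 0 = 1.
  i=2: a_2=5, p_2 = 5*11 + 10 = 65, q_2 = 5*1 + 1 = 6.
  i=3: a_3=3, p_3 = 3*65 + 11 = 206, q_3 = 3*6 + 1 = 19.
  i=4: a_4=6, p_4 = 6*206 + 65 = 1301, q_4 = 6*19 + 6 = 120.
q_4 = 120 > 36, so the last convergent with denominator <= 36 is p_3/q_3 = 206/19.
The closest fraction with denominator <= 36 is either p_3/q_3 or the intermediate fraction (k*p_3 + p_2)/(k*q_3 + q_2) with the largest k >= 1 whose denominator stays <= 36; these approach x as k grows, and every other convergent or intermediate fraction in range is farther away.
Largest k: floor((36 - q_2)/q_3) = floor((36 - 6)/19) = 1.
That gives (1*206 + 65)/(1*19 + 6) = 271/25.
Compare the errors: |x - 206/19| = |1301*19 - 206*120|/(120*19) = 1/2280, and |x - 271/25| = |1301*25 - 271*120|/(120*25) = 5/3000.
Cross-multiplying, 1*3000 = 3000 < 11400 = 5*2280, so 1/2280 is smaller: the convergent 206/19 is closer to x than 271/25.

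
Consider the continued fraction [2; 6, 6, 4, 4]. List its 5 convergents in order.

Using the convergent recurrence p_i = a_i*p_{i-1} + p_{i-2}, q_i = a_i*q_{i-1} + q_{i-2} with p_{-2}=0, p_{-1}=1, q_{-2}=1, q_{-1}=0:
  i=0: a_0=2, p_0 = 2*1 + 0 = 2, q_0 = 2*0 + 1 = 1.
  i=1: a_1=6, p_1 = 6*2 + 1 = 13, q_1 = 6*1 + 0 = 6.
  i=2: a_2=6, p_2 = 6*13 + 2 = 80, q_2 = 6*6 + 1 = 37.
  i=3: a_3=4, p_3 = 4*80 + 13 = 333, q_3 = 4*37 + 6 = 154.
  i=4: a_4=4, p_4 = 4*333 + 80 = 1412, q_4 = 4*154 + 37 = 653.

2/1, 13/6, 80/37, 333/154, 1412/653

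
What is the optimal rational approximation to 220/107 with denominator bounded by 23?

Expand x = 220/107 as a continued fraction with the Euclidean algorithm:
  220 = 2*107 + 6, so a_0 = 2.
  107 = 17*6 + 5, so a_1 = 17.
  6 = 1*5 + 1, so a_2 = 1.
  5 = 5*1 + 0, so a_3 = 5.
so x = [2; 17, 1, 5].
Convergents (p_i = a_i*p_{i-1} + p_{i-2}, q_i = a_i*q_{i-1} + q_{i-2} with p_{-2}=0, p_{-1}=1, q_{-2}=1, q_{-1}=0), until the denominator exceeds 23:
  i=0: a_0=2, p_0 = 2*1 + 0 = 2, q_0 = 2*0 + 1 = 1.
  i=1: a_1=17, p_1 = 17*2 + 1 = 35, q_1 = 17*1 + 0 = 17.
  i=2: a_2=1, p_2 = 1*35 + 2 = 37, q_2 = 1*17 + 1 = 18.
  i=3: a_3=5, p_3 = 5*37 + 35 = 220, q_3 = 5*18 + 17 = 107.
q_3 = 107 > 23, so the last convergent with denominator <= 23 is p_2/q_2 = 37/18.
The closest fraction with denominator <= 23 is either p_2/q_2 or the intermediate fraction (k*p_2 + p_1)/(k*q_2 + q_1) with the largest k >= 1 whose denominator stays <= 23; these approach x as k grows, and every other convergent or intermediate fraction in range is farther away.
Largest k: floor((23 - q_1)/q_2) = floor((23 - 17)/18) = 0.
Since k = 0, no intermediate fraction beyond p_2/q_2 has denominator <= 23, so the convergent 37/18 is the closest (its error is |220*18 - 37*107|/(107*18) = 1/1926).

37/18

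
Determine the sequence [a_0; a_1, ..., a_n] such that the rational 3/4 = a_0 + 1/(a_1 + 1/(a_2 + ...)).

Run the Euclidean algorithm on 3 and 4; the successive quotients are the partial quotients a_0, a_1, ... (each step inverts the fractional part left over by the previous one):
  3 = 0*4 + 3, so a_0 = 0.
  4 = 1*3 + 1, so a_1 = 1.
  3 = 3*1 + 0, so a_2 = 3.
The remainder reaches 0 after 3 divisions, so the expansion has 3 partial quotients, read off in order.

[0; 1, 3]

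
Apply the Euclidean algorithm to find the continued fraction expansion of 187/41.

[4; 1, 1, 3, 1, 1, 2]

Run the Euclidean algorithm on 187 and 41; the successive quotients are the partial quotients a_0, a_1, ... (each step inverts the fractional part left over by the previous one):
  187 = 4*41 + 23, so a_0 = 4.
  41 = 1*23 + 18, so a_1 = 1.
  23 = 1*18 + 5, so a_2 = 1.
  18 = 3*5 + 3, so a_3 = 3.
  5 = 1*3 + 2, so a_4 = 1.
  3 = 1*2 + 1, so a_5 = 1.
  2 = 2*1 + 0, so a_6 = 2.
The remainder reaches 0 after 7 divisions, so the expansion has 7 partial quotients, read off in order.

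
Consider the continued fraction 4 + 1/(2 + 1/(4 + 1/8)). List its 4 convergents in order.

Using the convergent recurrence p_i = a_i*p_{i-1} + p_{i-2}, q_i = a_i*q_{i-1} + q_{i-2} with p_{-2}=0, p_{-1}=1, q_{-2}=1, q_{-1}=0:
  i=0: a_0=4, p_0 = 4*1 + 0 = 4, q_0 = 4*0 + 1 = 1.
  i=1: a_1=2, p_1 = 2*4 + 1 = 9, q_1 = 2*1 + 0 = 2.
  i=2: a_2=4, p_2 = 4*9 + 4 = 40, q_2 = 4*2 + 1 = 9.
  i=3: a_3=8, p_3 = 8*40 + 9 = 329, q_3 = 8*9 + 2 = 74.

4/1, 9/2, 40/9, 329/74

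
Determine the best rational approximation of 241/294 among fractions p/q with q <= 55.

Expand x = 241/294 as a continued fraction with the Euclidean algorithm:
  241 = 0*294 + 241, so a_0 = 0.
  294 = 1*241 + 53, so a_1 = 1.
  241 = 4*53 + 29, so a_2 = 4.
  53 = 1*29 + 24, so a_3 = 1.
  29 = 1*24 + 5, so a_4 = 1.
  24 = 4*5 + 4, so a_5 = 4.
  5 = 1*4 + 1, so a_6 = 1.
  4 = 4*1 + 0, so a_7 = 4.
so x = [0; 1, 4, 1, 1, 4, 1, 4].
Convergents (p_i = a_i*p_{i-1} + p_{i-2}, q_i = a_i*q_{i-1} + q_{i-2} with p_{-2}=0, p_{-1}=1, q_{-2}=1, q_{-1}=0), until the denominator exceeds 55:
  i=0: a_0=0, p_0 = 0*1 + 0 = 0, q_0 = 0*0 + 1 = 1.
  i=1: a_1=1, p_1 = 1*0 + 1 = 1, q_1 = 1*1 + 0 = 1.
  i=2: a_2=4, p_2 = 4*1 + 0 = 4, q_2 = 4*1 + 1 = 5.
  i=3: a_3=1, p_3 = 1*4 + 1 = 5, q_3 = 1*5 + 1 = 6.
  i=4: a_4=1, p_4 = 1*5 + 4 = 9, q_4 = 1*6 + 5 = 11.
  i=5: a_5=4, p_5 = 4*9 + 5 = 41, q_5 = 4*11 + 6 = 50.
  i=6: a_6=1, p_6 = 1*41 + 9 = 50, q_6 = 1*50 + 11 = 61.
q_6 = 61 > 55, so the last convergent with denominator <= 55 is p_5/q_5 = 41/50.
The closest fraction with denominator <= 55 is either p_5/q_5 or the intermediate fraction (k*p_5 + p_4)/(k*q_5 + q_4) with the largest k >= 1 whose denominator stays <= 55; these approach x as k grows, and every other convergent or intermediate fraction in range is farther away.
Largest k: floor((55 - q_4)/q_5) = floor((55 - 11)/50) = 0.
Since k = 0, no intermediate fraction beyond p_5/q_5 has denominator <= 55, so the convergent 41/50 is the closest (its error is |241*50 - 41*294|/(294*50) = 4/14700).

41/50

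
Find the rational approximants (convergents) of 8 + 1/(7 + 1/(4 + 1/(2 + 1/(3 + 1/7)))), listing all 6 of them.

Using the convergent recurrence p_i = a_i*p_{i-1} + p_{i-2}, q_i = a_i*q_{i-1} + q_{i-2} with p_{-2}=0, p_{-1}=1, q_{-2}=1, q_{-1}=0:
  i=0: a_0=8, p_0 = 8*1 + 0 = 8, q_0 = 8*0 + 1 = 1.
  i=1: a_1=7, p_1 = 7*8 + 1 = 57, q_1 = 7*1 + 0 = 7.
  i=2: a_2=4, p_2 = 4*57 + 8 = 236, q_2 = 4*7 + 1 = 29.
  i=3: a_3=2, p_3 = 2*236 + 57 = 529, q_3 = 2*29 + 7 = 65.
  i=4: a_4=3, p_4 = 3*529 + 236 = 1823, q_4 = 3*65 + 29 = 224.
  i=5: a_5=7, p_5 = 7*1823 + 529 = 13290, q_5 = 7*224 + 65 = 1633.

8/1, 57/7, 236/29, 529/65, 1823/224, 13290/1633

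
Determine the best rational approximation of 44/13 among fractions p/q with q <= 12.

27/8

Expand x = 44/13 as a continued fraction with the Euclidean algorithm:
  44 = 3*13 + 5, so a_0 = 3.
  13 = 2*5 + 3, so a_1 = 2.
  5 = 1*3 + 2, so a_2 = 1.
  3 = 1*2 + 1, so a_3 = 1.
  2 = 2*1 + 0, so a_4 = 2.
so x = [3; 2, 1, 1, 2].
Convergents (p_i = a_i*p_{i-1} + p_{i-2}, q_i = a_i*q_{i-1} + q_{i-2} with p_{-2}=0, p_{-1}=1, q_{-2}=1, q_{-1}=0), until the denominator exceeds 12:
  i=0: a_0=3, p_0 = 3*1 + 0 = 3, q_0 = 3*0 + 1 = 1.
  i=1: a_1=2, p_1 = 2*3 + 1 = 7, q_1 = 2*1 + 0 = 2.
  i=2: a_2=1, p_2 = 1*7 + 3 = 10, q_2 = 1*2 + 1 = 3.
  i=3: a_3=1, p_3 = 1*10 + 7 = 17, q_3 = 1*3 + 2 = 5.
  i=4: a_4=2, p_4 = 2*17 + 10 = 44, q_4 = 2*5 + 3 = 13.
q_4 = 13 > 12, so the last convergent with denominator <= 12 is p_3/q_3 = 17/5.
The closest fraction with denominator <= 12 is either p_3/q_3 or the intermediate fraction (k*p_3 + p_2)/(k*q_3 + q_2) with the largest k >= 1 whose denominator stays <= 12; these approach x as k grows, and every other convergent or intermediate fraction in range is farther away.
Largest k: floor((12 - q_2)/q_3) = floor((12 - 3)/5) = 1.
That gives (1*17 + 10)/(1*5 + 3) = 27/8.
Compare the errors: |x - 17/5| = |44*5 - 17*13|/(13*5) = 1/65, and |x - 27/8| = |44*8 - 27*13|/(13*8) = 1/104.
Cross-multiplying, 1*65 = 65 < 104 = 1*104, so 1/104 is smaller: the intermediate fraction 27/8 is closer to x than 17/5.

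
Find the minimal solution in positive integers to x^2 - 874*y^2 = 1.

(x, y) = (3725, 126)

First expand sqrt(874) as a continued fraction. With x_i = (sqrt(874) + m_i)/d_i and (m_0, d_0) = (0, 1): a_0 = floor(sqrt(874)) = 29, since 29^2 = 841 <= 874 < 900 = 30^2.
Iterate m_{i+1} = d_i*a_i - m_i, d_{i+1} = (874 - m_{i+1}^2)/d_i, a_{i+1} = floor((a_0 + m_{i+1})/d_{i+1}):
  m_1 = 1*29 - 0 = 29, d_1 = (874 - 29^2)/1 = 33/1 = 33, a_1 = floor((29 + 29)/33) = 1.
  m_2 = 33*1 - 29 = 4, d_2 = (874 - 4^2)/33 = 858/33 = 26, a_2 = floor((29 + 4)/26) = 1.
  m_3 = 26*1 - 4 = 22, d_3 = (874 - 22^2)/26 = 390/26 = 15, a_3 = floor((29 + 22)/15) = 3.
  m_4 = 15*3 - 22 = 23, d_4 = (874 - 23^2)/15 = 345/15 = 23, a_4 = floor((29 + 23)/23) = 2.
  m_5 = 23*2 - 23 = 23, d_5 = (874 - 23^2)/23 = 345/23 = 15, a_5 = floor((29 + 23)/15) = 3.
  m_6 = 15*3 - 23 = 22, d_6 = (874 - 22^2)/15 = 390/15 = 26, a_6 = floor((29 + 22)/26) = 1.
  m_7 = 26*1 - 22 = 4, d_7 = (874 - 4^2)/26 = 858/26 = 33, a_7 = floor((29 + 4)/33) = 1.
  m_8 = 33*1 - 4 = 29, d_8 = (874 - 29^2)/33 = 33/33 = 1, a_8 = floor((29 + 29)/1) = 58.
  m_9 = 1*58 - 29 = 29, d_9 = (874 - 29^2)/1 = 33/1 = 33: (m_9, d_9) = (m_1, d_1) = (29, 33), so from here the quotients repeat a_1, ..., a_8; the period length is 8.
So sqrt(874) = [29; (1, 1, 3, 2, 3, 1, 1, 58)] with period length k = 8.
k is even, so the fundamental solution of x^2 - 874y^2 = 1 is (p_{k-1}, q_{k-1}) = (p_7, q_7); compute convergents through index 7.
Convergents (p_i = a_i*p_{i-1} + p_{i-2}, q_i = a_i*q_{i-1} + q_{i-2} with p_{-2}=0, p_{-1}=1, q_{-2}=1, q_{-1}=0):
  i=0: a_0=29, p_0 = 29*1 + 0 = 29, q_0 = 29*0 + 1 = 1.
  i=1: a_1=1, p_1 = 1*29 + 1 = 30, q_1 = 1*1 + 0 = 1.
  i=2: a_2=1, p_2 = 1*30 + 29 = 59, q_2 = 1*1 + 1 = 2.
  i=3: a_3=3, p_3 = 3*59 + 30 = 207, q_3 = 3*2 + 1 = 7.
  i=4: a_4=2, p_4 = 2*207 + 59 = 473, q_4 = 2*7 + 2 = 16.
  i=5: a_5=3, p_5 = 3*473 + 207 = 1626, q_5 = 3*16 + 7 = 55.
  i=6: a_6=1, p_6 = 1*1626 + 473 = 2099, q_6 = 1*55 + 16 = 71.
  i=7: a_7=1, p_7 = 1*2099 + 1626 = 3725, q_7 = 1*71 + 55 = 126.
Check: 3725^2 - 874*126^2 = 13875625 - 13875624 = 1, so (x, y) = (3725, 126) solves the equation, and by the theorem it is the least positive solution.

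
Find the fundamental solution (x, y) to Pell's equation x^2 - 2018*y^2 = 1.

(x, y) = (56280003, 1252834)

First expand sqrt(2018) as a continued fraction. With x_i = (sqrt(2018) + m_i)/d_i and (m_0, d_0) = (0, 1): a_0 = floor(sqrt(2018)) = 44, since 44^2 = 1936 <= 2018 < 2025 = 45^2.
Iterate m_{i+1} = d_i*a_i - m_i, d_{i+1} = (2018 - m_{i+1}^2)/d_i, a_{i+1} = floor((a_0 + m_{i+1})/d_{i+1}):
  m_1 = 1*44 - 0 = 44, d_1 = (2018 - 44^2)/1 = 82/1 = 82, a_1 = floor((44 + 44)/82) = 1.
  m_2 = 82*1 - 44 = 38, d_2 = (2018 - 38^2)/82 = 574/82 = 7, a_2 = floor((44 + 38)/7) = 11.
  m_3 = 7*11 - 38 = 39, d_3 = (2018 - 39^2)/7 = 497/7 = 71, a_3 = floor((44 + 39)/71) = 1.
  m_4 = 71*1 - 39 = 32, d_4 = (2018 - 32^2)/71 = 994/71 = 14, a_4 = floor((44 + 32)/14) = 5.
  m_5 = 14*5 - 32 = 38, d_5 = (2018 - 38^2)/14 = 574/14 = 41, a_5 = floor((44 + 38)/41) = 2.
  m_6 = 41*2 - 38 = 44, d_6 = (2018 - 44^2)/41 = 82/41 = 2, a_6 = floor((44 + 44)/2) = 44.
  m_7 = 2*44 - 44 = 44, d_7 = (2018 - 44^2)/2 = 82/2 = 41, a_7 = floor((44 + 44)/41) = 2.
  m_8 = 41*2 - 44 = 38, d_8 = (2018 - 38^2)/41 = 574/41 = 14, a_8 = floor((44 + 38)/14) = 5.
  m_9 = 14*5 - 38 = 32, d_9 = (2018 - 32^2)/14 = 994/14 = 71, a_9 = floor((44 + 32)/71) = 1.
  m_10 = 71*1 - 32 = 39, d_10 = (2018 - 39^2)/71 = 497/71 = 7, a_10 = floor((44 + 39)/7) = 11.
  m_11 = 7*11 - 39 = 38, d_11 = (2018 - 38^2)/7 = 574/7 = 82, a_11 = floor((44 + 38)/82) = 1.
  m_12 = 82*1 - 38 = 44, d_12 = (2018 - 44^2)/82 = 82/82 = 1, a_12 = floor((44 + 44)/1) = 88.
  m_13 = 1*88 - 44 = 44, d_13 = (2018 - 44^2)/1 = 82/1 = 82: (m_13, d_13) = (m_1, d_1) = (44, 82), so from here the quotients repeat a_1, ..., a_12; the period length is 12.
So sqrt(2018) = [44; (1, 11, 1, 5, 2, 44, 2, 5, 1, 11, 1, 88)] with period length k = 12.
k is even, so the fundamental solution of x^2 - 2018y^2 = 1 is (p_{k-1}, q_{k-1}) = (p_11, q_11); compute convergents through index 11.
Convergents (p_i = a_i*p_{i-1} + p_{i-2}, q_i = a_i*q_{i-1} + q_{i-2} with p_{-2}=0, p_{-1}=1, q_{-2}=1, q_{-1}=0):
  i=0: a_0=44, p_0 = 44*1 + 0 = 44, q_0 = 44*0 + 1 = 1.
  i=1: a_1=1, p_1 = 1*44 + 1 = 45, q_1 = 1*1 + 0 = 1.
  i=2: a_2=11, p_2 = 11*45 + 44 = 539, q_2 = 11*1 + 1 = 12.
  i=3: a_3=1, p_3 = 1*539 + 45 = 584, q_3 = 1*12 + 1 = 13.
  i=4: a_4=5, p_4 = 5*584 + 539 = 3459, q_4 = 5*13 + 12 = 77.
  i=5: a_5=2, p_5 = 2*3459 + 584 = 7502, q_5 = 2*77 + 13 = 167.
  i=6: a_6=44, p_6 = 44*7502 + 3459 = 333547, q_6 = 44*167 + 77 = 7425.
  i=7: a_7=2, p_7 = 2*333547 + 7502 = 674596, q_7 = 2*7425 + 167 = 15017.
  i=8: a_8=5, p_8 = 5*674596 + 333547 = 3706527, q_8 = 5*15017 + 7425 = 82510.
  i=9: a_9=1, p_9 = 1*3706527 + 674596 = 4381123, q_9 = 1*82510 + 15017 = 97527.
  i=10: a_10=11, p_10 = 11*4381123 + 3706527 = 51898880, q_10 = 11*97527 + 82510 = 1155307.
  i=11: a_11=1, p_11 = 1*51898880 + 4381123 = 56280003, q_11 = 1*1155307 + 97527 = 1252834.
Check: 56280003^2 - 2018*1252834^2 = 3167438737680009 - 3167438737680008 = 1, so (x, y) = (56280003, 1252834) solves the equation, and by the theorem it is the least positive solution.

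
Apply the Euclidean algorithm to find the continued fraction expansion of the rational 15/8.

Run the Euclidean algorithm on 15 and 8; the successive quotients are the partial quotients a_0, a_1, ... (each step inverts the fractional part left over by the previous one):
  15 = 1*8 + 7, so a_0 = 1.
  8 = 1*7 + 1, so a_1 = 1.
  7 = 7*1 + 0, so a_2 = 7.
The remainder reaches 0 after 3 divisions, so the expansion has 3 partial quotients, read off in order.

[1; 1, 7]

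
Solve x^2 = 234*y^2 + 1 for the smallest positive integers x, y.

(x, y) = (5201, 340)

First expand sqrt(234) as a continued fraction. With x_i = (sqrt(234) + m_i)/d_i and (m_0, d_0) = (0, 1): a_0 = floor(sqrt(234)) = 15, since 15^2 = 225 <= 234 < 256 = 16^2.
Iterate m_{i+1} = d_i*a_i - m_i, d_{i+1} = (234 - m_{i+1}^2)/d_i, a_{i+1} = floor((a_0 + m_{i+1})/d_{i+1}):
  m_1 = 1*15 - 0 = 15, d_1 = (234 - 15^2)/1 = 9/1 = 9, a_1 = floor((15 + 15)/9) = 3.
  m_2 = 9*3 - 15 = 12, d_2 = (234 - 12^2)/9 = 90/9 = 10, a_2 = floor((15 + 12)/10) = 2.
  m_3 = 10*2 - 12 = 8, d_3 = (234 - 8^2)/10 = 170/10 = 17, a_3 = floor((15 + 8)/17) = 1.
  m_4 = 17*1 - 8 = 9, d_4 = (234 - 9^2)/17 = 153/17 = 9, a_4 = floor((15 + 9)/9) = 2.
  m_5 = 9*2 - 9 = 9, d_5 = (234 - 9^2)/9 = 153/9 = 17, a_5 = floor((15 + 9)/17) = 1.
  m_6 = 17*1 - 9 = 8, d_6 = (234 - 8^2)/17 = 170/17 = 10, a_6 = floor((15 + 8)/10) = 2.
  m_7 = 10*2 - 8 = 12, d_7 = (234 - 12^2)/10 = 90/10 = 9, a_7 = floor((15 + 12)/9) = 3.
  m_8 = 9*3 - 12 = 15, d_8 = (234 - 15^2)/9 = 9/9 = 1, a_8 = floor((15 + 15)/1) = 30.
  m_9 = 1*30 - 15 = 15, d_9 = (234 - 15^2)/1 = 9/1 = 9: (m_9, d_9) = (m_1, d_1) = (15, 9), so from here the quotients repeat a_1, ..., a_8; the period length is 8.
So sqrt(234) = [15; (3, 2, 1, 2, 1, 2, 3, 30)] with period length k = 8.
k is even, so the fundamental solution of x^2 - 234y^2 = 1 is (p_{k-1}, q_{k-1}) = (p_7, q_7); compute convergents through index 7.
Convergents (p_i = a_i*p_{i-1} + p_{i-2}, q_i = a_i*q_{i-1} + q_{i-2} with p_{-2}=0, p_{-1}=1, q_{-2}=1, q_{-1}=0):
  i=0: a_0=15, p_0 = 15*1 + 0 = 15, q_0 = 15*0 + 1 = 1.
  i=1: a_1=3, p_1 = 3*15 + 1 = 46, q_1 = 3*1 + 0 = 3.
  i=2: a_2=2, p_2 = 2*46 + 15 = 107, q_2 = 2*3 + 1 = 7.
  i=3: a_3=1, p_3 = 1*107 + 46 = 153, q_3 = 1*7 + 3 = 10.
  i=4: a_4=2, p_4 = 2*153 + 107 = 413, q_4 = 2*10 + 7 = 27.
  i=5: a_5=1, p_5 = 1*413 + 153 = 566, q_5 = 1*27 + 10 = 37.
  i=6: a_6=2, p_6 = 2*566 + 413 = 1545, q_6 = 2*37 + 27 = 101.
  i=7: a_7=3, p_7 = 3*1545 + 566 = 5201, q_7 = 3*101 + 37 = 340.
Check: 5201^2 - 234*340^2 = 27050401 - 27050400 = 1, so (x, y) = (5201, 340) solves the equation, and by the theorem it is the least positive solution.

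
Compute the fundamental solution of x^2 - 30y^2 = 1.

First expand sqrt(30) as a continued fraction. With x_i = (sqrt(30) + m_i)/d_i and (m_0, d_0) = (0, 1): a_0 = floor(sqrt(30)) = 5, since 5^2 = 25 <= 30 < 36 = 6^2.
Iterate m_{i+1} = d_i*a_i - m_i, d_{i+1} = (30 - m_{i+1}^2)/d_i, a_{i+1} = floor((a_0 + m_{i+1})/d_{i+1}):
  m_1 = 1*5 - 0 = 5, d_1 = (30 - 5^2)/1 = 5/1 = 5, a_1 = floor((5 + 5)/5) = 2.
  m_2 = 5*2 - 5 = 5, d_2 = (30 - 5^2)/5 = 5/5 = 1, a_2 = floor((5 + 5)/1) = 10.
  m_3 = 1*10 - 5 = 5, d_3 = (30 - 5^2)/1 = 5/1 = 5: (m_3, d_3) = (m_1, d_1) = (5, 5), so from here the quotients repeat a_1, a_2; the period length is 2.
So sqrt(30) = [5; (2, 10)] with period length k = 2.
k is even, so the fundamental solution of x^2 - 30y^2 = 1 is (p_{k-1}, q_{k-1}) = (p_1, q_1); compute convergents through index 1.
Convergents (p_i = a_i*p_{i-1} + p_{i-2}, q_i = a_i*q_{i-1} + q_{i-2} with p_{-2}=0, p_{-1}=1, q_{-2}=1, q_{-1}=0):
  i=0: a_0=5, p_0 = 5*1 + 0 = 5, q_0 = 5*0 + 1 = 1.
  i=1: a_1=2, p_1 = 2*5 + 1 = 11, q_1 = 2*1 + 0 = 2.
Check: 11^2 - 30*2^2 = 121 - 120 = 1, so (x, y) = (11, 2) solves the equation, and by the theorem it is the least positive solution.

(x, y) = (11, 2)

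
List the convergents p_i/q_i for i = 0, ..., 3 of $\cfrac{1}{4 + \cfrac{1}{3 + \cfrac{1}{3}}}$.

Using the convergent recurrence p_i = a_i*p_{i-1} + p_{i-2}, q_i = a_i*q_{i-1} + q_{i-2} with p_{-2}=0, p_{-1}=1, q_{-2}=1, q_{-1}=0:
  i=0: a_0=0, p_0 = 0*1 + 0 = 0, q_0 = 0*0 + 1 = 1.
  i=1: a_1=4, p_1 = 4*0 + 1 = 1, q_1 = 4*1 + 0 = 4.
  i=2: a_2=3, p_2 = 3*1 + 0 = 3, q_2 = 3*4 + 1 = 13.
  i=3: a_3=3, p_3 = 3*3 + 1 = 10, q_3 = 3*13 + 4 = 43.

0/1, 1/4, 3/13, 10/43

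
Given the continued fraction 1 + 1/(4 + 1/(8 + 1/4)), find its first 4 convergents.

1/1, 5/4, 41/33, 169/136

Using the convergent recurrence p_i = a_i*p_{i-1} + p_{i-2}, q_i = a_i*q_{i-1} + q_{i-2} with p_{-2}=0, p_{-1}=1, q_{-2}=1, q_{-1}=0:
  i=0: a_0=1, p_0 = 1*1 + 0 = 1, q_0 = 1*0 + 1 = 1.
  i=1: a_1=4, p_1 = 4*1 + 1 = 5, q_1 = 4*1 + 0 = 4.
  i=2: a_2=8, p_2 = 8*5 + 1 = 41, q_2 = 8*4 + 1 = 33.
  i=3: a_3=4, p_3 = 4*41 + 5 = 169, q_3 = 4*33 + 4 = 136.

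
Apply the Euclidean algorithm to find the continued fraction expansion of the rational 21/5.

Run the Euclidean algorithm on 21 and 5; the successive quotients are the partial quotients a_0, a_1, ... (each step inverts the fractional part left over by the previous one):
  21 = 4*5 + 1, so a_0 = 4.
  5 = 5*1 + 0, so a_1 = 5.
The remainder reaches 0 after 2 divisions, so the expansion has 2 partial quotients, read off in order.

[4; 5]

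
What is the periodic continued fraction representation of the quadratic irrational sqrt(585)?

Write x_i = (sqrt(585) + m_i)/d_i with (m_0, d_0) = (0, 1). a_0 = floor(sqrt(585)) = 24, since 24^2 = 576 <= 585 < 625 = 25^2.
Iterate m_{i+1} = d_i*a_i - m_i, d_{i+1} = (585 - m_{i+1}^2)/d_i, a_{i+1} = floor((a_0 + m_{i+1})/d_{i+1}):
  m_1 = 1*24 - 0 = 24, d_1 = (585 - 24^2)/1 = 9/1 = 9, a_1 = floor((24 + 24)/9) = 5.
  m_2 = 9*5 - 24 = 21, d_2 = (585 - 21^2)/9 = 144/9 = 16, a_2 = floor((24 + 21)/16) = 2.
  m_3 = 16*2 - 21 = 11, d_3 = (585 - 11^2)/16 = 464/16 = 29, a_3 = floor((24 + 11)/29) = 1.
  m_4 = 29*1 - 11 = 18, d_4 = (585 - 18^2)/29 = 261/29 = 9, a_4 = floor((24 + 18)/9) = 4.
  m_5 = 9*4 - 18 = 18, d_5 = (585 - 18^2)/9 = 261/9 = 29, a_5 = floor((24 + 18)/29) = 1.
  m_6 = 29*1 - 18 = 11, d_6 = (585 - 11^2)/29 = 464/29 = 16, a_6 = floor((24 + 11)/16) = 2.
  m_7 = 16*2 - 11 = 21, d_7 = (585 - 21^2)/16 = 144/16 = 9, a_7 = floor((24 + 21)/9) = 5.
  m_8 = 9*5 - 21 = 24, d_8 = (585 - 24^2)/9 = 9/9 = 1, a_8 = floor((24 + 24)/1) = 48.
  m_9 = 1*48 - 24 = 24, d_9 = (585 - 24^2)/1 = 9/1 = 9: (m_9, d_9) = (m_1, d_1) = (24, 9), so from here the quotients repeat a_1, ..., a_8; the period length is 8.
Hence the expansion of sqrt(585) is a_0 = 24 followed by the repeating block 5, 2, 1, 4, 1, 2, 5, 48 (period 8).

[24; (5, 2, 1, 4, 1, 2, 5, 48)]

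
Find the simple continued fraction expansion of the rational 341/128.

[2; 1, 1, 1, 42]

Run the Euclidean algorithm on 341 and 128; the successive quotients are the partial quotients a_0, a_1, ... (each step inverts the fractional part left over by the previous one):
  341 = 2*128 + 85, so a_0 = 2.
  128 = 1*85 + 43, so a_1 = 1.
  85 = 1*43 + 42, so a_2 = 1.
  43 = 1*42 + 1, so a_3 = 1.
  42 = 42*1 + 0, so a_4 = 42.
The remainder reaches 0 after 5 divisions, so the expansion has 5 partial quotients, read off in order.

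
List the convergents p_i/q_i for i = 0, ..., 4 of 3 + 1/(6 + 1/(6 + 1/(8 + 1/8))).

3/1, 19/6, 117/37, 955/302, 7757/2453

Using the convergent recurrence p_i = a_i*p_{i-1} + p_{i-2}, q_i = a_i*q_{i-1} + q_{i-2} with p_{-2}=0, p_{-1}=1, q_{-2}=1, q_{-1}=0:
  i=0: a_0=3, p_0 = 3*1 + 0 = 3, q_0 = 3*0 + 1 = 1.
  i=1: a_1=6, p_1 = 6*3 + 1 = 19, q_1 = 6*1 + 0 = 6.
  i=2: a_2=6, p_2 = 6*19 + 3 = 117, q_2 = 6*6 + 1 = 37.
  i=3: a_3=8, p_3 = 8*117 + 19 = 955, q_3 = 8*37 + 6 = 302.
  i=4: a_4=8, p_4 = 8*955 + 117 = 7757, q_4 = 8*302 + 37 = 2453.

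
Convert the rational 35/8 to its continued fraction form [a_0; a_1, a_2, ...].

Run the Euclidean algorithm on 35 and 8; the successive quotients are the partial quotients a_0, a_1, ... (each step inverts the fractional part left over by the previous one):
  35 = 4*8 + 3, so a_0 = 4.
  8 = 2*3 + 2, so a_1 = 2.
  3 = 1*2 + 1, so a_2 = 1.
  2 = 2*1 + 0, so a_3 = 2.
The remainder reaches 0 after 4 divisions, so the expansion has 4 partial quotients, read off in order.

[4; 2, 1, 2]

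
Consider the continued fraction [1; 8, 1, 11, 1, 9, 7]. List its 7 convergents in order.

Using the convergent recurrence p_i = a_i*p_{i-1} + p_{i-2}, q_i = a_i*q_{i-1} + q_{i-2} with p_{-2}=0, p_{-1}=1, q_{-2}=1, q_{-1}=0:
  i=0: a_0=1, p_0 = 1*1 + 0 = 1, q_0 = 1*0 + 1 = 1.
  i=1: a_1=8, p_1 = 8*1 + 1 = 9, q_1 = 8*1 + 0 = 8.
  i=2: a_2=1, p_2 = 1*9 + 1 = 10, q_2 = 1*8 + 1 = 9.
  i=3: a_3=11, p_3 = 11*10 + 9 = 119, q_3 = 11*9 + 8 = 107.
  i=4: a_4=1, p_4 = 1*119 + 10 = 129, q_4 = 1*107 + 9 = 116.
  i=5: a_5=9, p_5 = 9*129 + 119 = 1280, q_5 = 9*116 + 107 = 1151.
  i=6: a_6=7, p_6 = 7*1280 + 129 = 9089, q_6 = 7*1151 + 116 = 8173.

1/1, 9/8, 10/9, 119/107, 129/116, 1280/1151, 9089/8173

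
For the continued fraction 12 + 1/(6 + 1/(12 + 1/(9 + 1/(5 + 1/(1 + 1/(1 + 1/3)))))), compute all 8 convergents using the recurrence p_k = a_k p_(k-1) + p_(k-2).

Using the convergent recurrence p_i = a_i*p_{i-1} + p_{i-2}, q_i = a_i*q_{i-1} + q_{i-2} with p_{-2}=0, p_{-1}=1, q_{-2}=1, q_{-1}=0:
  i=0: a_0=12, p_0 = 12*1 + 0 = 12, q_0 = 12*0 + 1 = 1.
  i=1: a_1=6, p_1 = 6*12 + 1 = 73, q_1 = 6*1 + 0 = 6.
  i=2: a_2=12, p_2 = 12*73 + 12 = 888, q_2 = 12*6 + 1 = 73.
  i=3: a_3=9, p_3 = 9*888 + 73 = 8065, q_3 = 9*73 + 6 = 663.
  i=4: a_4=5, p_4 = 5*8065 + 888 = 41213, q_4 = 5*663 + 73 = 3388.
  i=5: a_5=1, p_5 = 1*41213 + 8065 = 49278, q_5 = 1*3388 + 663 = 4051.
  i=6: a_6=1, p_6 = 1*49278 + 41213 = 90491, q_6 = 1*4051 + 3388 = 7439.
  i=7: a_7=3, p_7 = 3*90491 + 49278 = 320751, q_7 = 3*7439 + 4051 = 26368.

12/1, 73/6, 888/73, 8065/663, 41213/3388, 49278/4051, 90491/7439, 320751/26368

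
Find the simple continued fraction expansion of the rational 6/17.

Run the Euclidean algorithm on 6 and 17; the successive quotients are the partial quotients a_0, a_1, ... (each step inverts the fractional part left over by the previous one):
  6 = 0*17 + 6, so a_0 = 0.
  17 = 2*6 + 5, so a_1 = 2.
  6 = 1*5 + 1, so a_2 = 1.
  5 = 5*1 + 0, so a_3 = 5.
The remainder reaches 0 after 4 divisions, so the expansion has 4 partial quotients, read off in order.

[0; 2, 1, 5]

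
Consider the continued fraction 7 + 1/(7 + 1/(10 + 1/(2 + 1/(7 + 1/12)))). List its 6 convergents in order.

Using the convergent recurrence p_i = a_i*p_{i-1} + p_{i-2}, q_i = a_i*q_{i-1} + q_{i-2} with p_{-2}=0, p_{-1}=1, q_{-2}=1, q_{-1}=0:
  i=0: a_0=7, p_0 = 7*1 + 0 = 7, q_0 = 7*0 + 1 = 1.
  i=1: a_1=7, p_1 = 7*7 + 1 = 50, q_1 = 7*1 + 0 = 7.
  i=2: a_2=10, p_2 = 10*50 + 7 = 507, q_2 = 10*7 + 1 = 71.
  i=3: a_3=2, p_3 = 2*507 + 50 = 1064, q_3 = 2*71 + 7 = 149.
  i=4: a_4=7, p_4 = 7*1064 + 507 = 7955, q_4 = 7*149 + 71 = 1114.
  i=5: a_5=12, p_5 = 12*7955 + 1064 = 96524, q_5 = 12*1114 + 149 = 13517.

7/1, 50/7, 507/71, 1064/149, 7955/1114, 96524/13517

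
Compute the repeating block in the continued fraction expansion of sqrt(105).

Write x_i = (sqrt(105) + m_i)/d_i with (m_0, d_0) = (0, 1). a_0 = floor(sqrt(105)) = 10, since 10^2 = 100 <= 105 < 121 = 11^2.
Iterate m_{i+1} = d_i*a_i - m_i, d_{i+1} = (105 - m_{i+1}^2)/d_i, a_{i+1} = floor((a_0 + m_{i+1})/d_{i+1}):
  m_1 = 1*10 - 0 = 10, d_1 = (105 - 10^2)/1 = 5/1 = 5, a_1 = floor((10 + 10)/5) = 4.
  m_2 = 5*4 - 10 = 10, d_2 = (105 - 10^2)/5 = 5/5 = 1, a_2 = floor((10 + 10)/1) = 20.
  m_3 = 1*20 - 10 = 10, d_3 = (105 - 10^2)/1 = 5/1 = 5: (m_3, d_3) = (m_1, d_1) = (10, 5), so from here the quotients repeat a_1, a_2; the period length is 2.
Hence the expansion of sqrt(105) is a_0 = 10 followed by the repeating block 4, 20 (period 2).

[10; (4, 20)]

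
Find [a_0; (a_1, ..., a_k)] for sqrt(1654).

[40; (1, 2, 40, 2, 1, 80)]

Write x_i = (sqrt(1654) + m_i)/d_i with (m_0, d_0) = (0, 1). a_0 = floor(sqrt(1654)) = 40, since 40^2 = 1600 <= 1654 < 1681 = 41^2.
Iterate m_{i+1} = d_i*a_i - m_i, d_{i+1} = (1654 - m_{i+1}^2)/d_i, a_{i+1} = floor((a_0 + m_{i+1})/d_{i+1}):
  m_1 = 1*40 - 0 = 40, d_1 = (1654 - 40^2)/1 = 54/1 = 54, a_1 = floor((40 + 40)/54) = 1.
  m_2 = 54*1 - 40 = 14, d_2 = (1654 - 14^2)/54 = 1458/54 = 27, a_2 = floor((40 + 14)/27) = 2.
  m_3 = 27*2 - 14 = 40, d_3 = (1654 - 40^2)/27 = 54/27 = 2, a_3 = floor((40 + 40)/2) = 40.
  m_4 = 2*40 - 40 = 40, d_4 = (1654 - 40^2)/2 = 54/2 = 27, a_4 = floor((40 + 40)/27) = 2.
  m_5 = 27*2 - 40 = 14, d_5 = (1654 - 14^2)/27 = 1458/27 = 54, a_5 = floor((40 + 14)/54) = 1.
  m_6 = 54*1 - 14 = 40, d_6 = (1654 - 40^2)/54 = 54/54 = 1, a_6 = floor((40 + 40)/1) = 80.
  m_7 = 1*80 - 40 = 40, d_7 = (1654 - 40^2)/1 = 54/1 = 54: (m_7, d_7) = (m_1, d_1) = (40, 54), so from here the quotients repeat a_1, ..., a_6; the period length is 6.
Hence the expansion of sqrt(1654) is a_0 = 40 followed by the repeating block 1, 2, 40, 2, 1, 80 (period 6).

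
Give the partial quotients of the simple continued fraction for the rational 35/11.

[3; 5, 2]

Run the Euclidean algorithm on 35 and 11; the successive quotients are the partial quotients a_0, a_1, ... (each step inverts the fractional part left over by the previous one):
  35 = 3*11 + 2, so a_0 = 3.
  11 = 5*2 + 1, so a_1 = 5.
  2 = 2*1 + 0, so a_2 = 2.
The remainder reaches 0 after 3 divisions, so the expansion has 3 partial quotients, read off in order.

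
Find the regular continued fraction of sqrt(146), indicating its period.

Write x_i = (sqrt(146) + m_i)/d_i with (m_0, d_0) = (0, 1). a_0 = floor(sqrt(146)) = 12, since 12^2 = 144 <= 146 < 169 = 13^2.
Iterate m_{i+1} = d_i*a_i - m_i, d_{i+1} = (146 - m_{i+1}^2)/d_i, a_{i+1} = floor((a_0 + m_{i+1})/d_{i+1}):
  m_1 = 1*12 - 0 = 12, d_1 = (146 - 12^2)/1 = 2/1 = 2, a_1 = floor((12 + 12)/2) = 12.
  m_2 = 2*12 - 12 = 12, d_2 = (146 - 12^2)/2 = 2/2 = 1, a_2 = floor((12 + 12)/1) = 24.
  m_3 = 1*24 - 12 = 12, d_3 = (146 - 12^2)/1 = 2/1 = 2: (m_3, d_3) = (m_1, d_1) = (12, 2), so from here the quotients repeat a_1, a_2; the period length is 2.
Hence the expansion of sqrt(146) is a_0 = 12 followed by the repeating block 12, 24 (period 2).

[12; (12, 24)]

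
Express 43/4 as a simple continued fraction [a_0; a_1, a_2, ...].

[10; 1, 3]

Run the Euclidean algorithm on 43 and 4; the successive quotients are the partial quotients a_0, a_1, ... (each step inverts the fractional part left over by the previous one):
  43 = 10*4 + 3, so a_0 = 10.
  4 = 1*3 + 1, so a_1 = 1.
  3 = 3*1 + 0, so a_2 = 3.
The remainder reaches 0 after 3 divisions, so the expansion has 3 partial quotients, read off in order.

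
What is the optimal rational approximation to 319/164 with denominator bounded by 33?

35/18

Expand x = 319/164 as a continued fraction with the Euclidean algorithm:
  319 = 1*164 + 155, so a_0 = 1.
  164 = 1*155 + 9, so a_1 = 1.
  155 = 17*9 + 2, so a_2 = 17.
  9 = 4*2 + 1, so a_3 = 4.
  2 = 2*1 + 0, so a_4 = 2.
so x = [1; 1, 17, 4, 2].
Convergents (p_i = a_i*p_{i-1} + p_{i-2}, q_i = a_i*q_{i-1} + q_{i-2} with p_{-2}=0, p_{-1}=1, q_{-2}=1, q_{-1}=0), until the denominator exceeds 33:
  i=0: a_0=1, p_0 = 1*1 + 0 = 1, q_0 = 1*0 + 1 = 1.
  i=1: a_1=1, p_1 = 1*1 + 1 = 2, q_1 = 1*1 + 0 = 1.
  i=2: a_2=17, p_2 = 17*2 + 1 = 35, q_2 = 17*1 + 1 = 18.
  i=3: a_3=4, p_3 = 4*35 + 2 = 142, q_3 = 4*18 + 1 = 73.
q_3 = 73 > 33, so the last convergent with denominator <= 33 is p_2/q_2 = 35/18.
The closest fraction with denominator <= 33 is either p_2/q_2 or the intermediate fraction (k*p_2 + p_1)/(k*q_2 + q_1) with the largest k >= 1 whose denominator stays <= 33; these approach x as k grows, and every other convergent or intermediate fraction in range is farther away.
Largest k: floor((33 - q_1)/q_2) = floor((33 - 1)/18) = 1.
That gives (1*35 + 2)/(1*18 + 1) = 37/19.
Compare the errors: |x - 35/18| = |319*18 - 35*164|/(164*18) = 2/2952, and |x - 37/19| = |319*19 - 37*164|/(164*19) = 7/3116.
Cross-multiplying, 2*3116 = 6232 < 20664 = 7*2952, so 2/2952 is smaller: the convergent 35/18 is closer to x than 37/19.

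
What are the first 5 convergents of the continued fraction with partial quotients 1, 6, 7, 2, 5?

Using the convergent recurrence p_i = a_i*p_{i-1} + p_{i-2}, q_i = a_i*q_{i-1} + q_{i-2} with p_{-2}=0, p_{-1}=1, q_{-2}=1, q_{-1}=0:
  i=0: a_0=1, p_0 = 1*1 + 0 = 1, q_0 = 1*0 + 1 = 1.
  i=1: a_1=6, p_1 = 6*1 + 1 = 7, q_1 = 6*1 + 0 = 6.
  i=2: a_2=7, p_2 = 7*7 + 1 = 50, q_2 = 7*6 + 1 = 43.
  i=3: a_3=2, p_3 = 2*50 + 7 = 107, q_3 = 2*43 + 6 = 92.
  i=4: a_4=5, p_4 = 5*107 + 50 = 585, q_4 = 5*92 + 43 = 503.

1/1, 7/6, 50/43, 107/92, 585/503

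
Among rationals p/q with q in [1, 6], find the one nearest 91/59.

3/2

Expand x = 91/59 as a continued fraction with the Euclidean algorithm:
  91 = 1*59 + 32, so a_0 = 1.
  59 = 1*32 + 27, so a_1 = 1.
  32 = 1*27 + 5, so a_2 = 1.
  27 = 5*5 + 2, so a_3 = 5.
  5 = 2*2 + 1, so a_4 = 2.
  2 = 2*1 + 0, so a_5 = 2.
so x = [1; 1, 1, 5, 2, 2].
Convergents (p_i = a_i*p_{i-1} + p_{i-2}, q_i = a_i*q_{i-1} + q_{i-2} with p_{-2}=0, p_{-1}=1, q_{-2}=1, q_{-1}=0), until the denominator exceeds 6:
  i=0: a_0=1, p_0 = 1*1 + 0 = 1, q_0 = 1*0 + 1 = 1.
  i=1: a_1=1, p_1 = 1*1 + 1 = 2, q_1 = 1*1 + 0 = 1.
  i=2: a_2=1, p_2 = 1*2 + 1 = 3, q_2 = 1*1 + 1 = 2.
  i=3: a_3=5, p_3 = 5*3 + 2 = 17, q_3 = 5*2 + 1 = 11.
q_3 = 11 > 6, so the last convergent with denominator <= 6 is p_2/q_2 = 3/2.
The closest fraction with denominator <= 6 is either p_2/q_2 or the intermediate fraction (k*p_2 + p_1)/(k*q_2 + q_1) with the largest k >= 1 whose denominator stays <= 6; these approach x as k grows, and every other convergent or intermediate fraction in range is farther away.
Largest k: floor((6 - q_1)/q_2) = floor((6 - 1)/2) = 2.
That gives (2*3 + 2)/(2*2 + 1) = 8/5.
Compare the errors: |x - 3/2| = |91*2 - 3*59|/(59*2) = 5/118, and |x - 8/5| = |91*5 - 8*59|/(59*5) = 17/295.
Cross-multiplying, 5*295 = 1475 < 2006 = 17*118, so 5/118 is smaller: the convergent 3/2 is closer to x than 8/5.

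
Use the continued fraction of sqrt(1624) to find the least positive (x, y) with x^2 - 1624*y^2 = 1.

(x, y) = (59468095, 1475676)

First expand sqrt(1624) as a continued fraction. With x_i = (sqrt(1624) + m_i)/d_i and (m_0, d_0) = (0, 1): a_0 = floor(sqrt(1624)) = 40, since 40^2 = 1600 <= 1624 < 1681 = 41^2.
Iterate m_{i+1} = d_i*a_i - m_i, d_{i+1} = (1624 - m_{i+1}^2)/d_i, a_{i+1} = floor((a_0 + m_{i+1})/d_{i+1}):
  m_1 = 1*40 - 0 = 40, d_1 = (1624 - 40^2)/1 = 24/1 = 24, a_1 = floor((40 + 40)/24) = 3.
  m_2 = 24*3 - 40 = 32, d_2 = (1624 - 32^2)/24 = 600/24 = 25, a_2 = floor((40 + 32)/25) = 2.
  m_3 = 25*2 - 32 = 18, d_3 = (1624 - 18^2)/25 = 1300/25 = 52, a_3 = floor((40 + 18)/52) = 1.
  m_4 = 52*1 - 18 = 34, d_4 = (1624 - 34^2)/52 = 468/52 = 9, a_4 = floor((40 + 34)/9) = 8.
  m_5 = 9*8 - 34 = 38, d_5 = (1624 - 38^2)/9 = 180/9 = 20, a_5 = floor((40 + 38)/20) = 3.
  m_6 = 20*3 - 38 = 22, d_6 = (1624 - 22^2)/20 = 1140/20 = 57, a_6 = floor((40 + 22)/57) = 1.
  m_7 = 57*1 - 22 = 35, d_7 = (1624 - 35^2)/57 = 399/57 = 7, a_7 = floor((40 + 35)/7) = 10.
  m_8 = 7*10 - 35 = 35, d_8 = (1624 - 35^2)/7 = 399/7 = 57, a_8 = floor((40 + 35)/57) = 1.
  m_9 = 57*1 - 35 = 22, d_9 = (1624 - 22^2)/57 = 1140/57 = 20, a_9 = floor((40 + 22)/20) = 3.
  m_10 = 20*3 - 22 = 38, d_10 = (1624 - 38^2)/20 = 180/20 = 9, a_10 = floor((40 + 38)/9) = 8.
  m_11 = 9*8 - 38 = 34, d_11 = (1624 - 34^2)/9 = 468/9 = 52, a_11 = floor((40 + 34)/52) = 1.
  m_12 = 52*1 - 34 = 18, d_12 = (1624 - 18^2)/52 = 1300/52 = 25, a_12 = floor((40 + 18)/25) = 2.
  m_13 = 25*2 - 18 = 32, d_13 = (1624 - 32^2)/25 = 600/25 = 24, a_13 = floor((40 + 32)/24) = 3.
  m_14 = 24*3 - 32 = 40, d_14 = (1624 - 40^2)/24 = 24/24 = 1, a_14 = floor((40 + 40)/1) = 80.
  m_15 = 1*80 - 40 = 40, d_15 = (1624 - 40^2)/1 = 24/1 = 24: (m_15, d_15) = (m_1, d_1) = (40, 24), so from here the quotients repeat a_1, ..., a_14; the period length is 14.
So sqrt(1624) = [40; (3, 2, 1, 8, 3, 1, 10, 1, 3, 8, 1, 2, 3, 80)] with period length k = 14.
k is even, so the fundamental solution of x^2 - 1624y^2 = 1 is (p_{k-1}, q_{k-1}) = (p_13, q_13); compute convergents through index 13.
Convergents (p_i = a_i*p_{i-1} + p_{i-2}, q_i = a_i*q_{i-1} + q_{i-2} with p_{-2}=0, p_{-1}=1, q_{-2}=1, q_{-1}=0):
  i=0: a_0=40, p_0 = 40*1 + 0 = 40, q_0 = 40*0 + 1 = 1.
  i=1: a_1=3, p_1 = 3*40 + 1 = 121, q_1 = 3*1 + 0 = 3.
  i=2: a_2=2, p_2 = 2*121 + 40 = 282, q_2 = 2*3 + 1 = 7.
  i=3: a_3=1, p_3 = 1*282 + 121 = 403, q_3 = 1*7 + 3 = 10.
  i=4: a_4=8, p_4 = 8*403 + 282 = 3506, q_4 = 8*10 + 7 = 87.
  i=5: a_5=3, p_5 = 3*3506 + 403 = 10921, q_5 = 3*87 + 10 = 271.
  i=6: a_6=1, p_6 = 1*10921 + 3506 = 14427, q_6 = 1*271 + 87 = 358.
  i=7: a_7=10, p_7 = 10*14427 + 10921 = 155191, q_7 = 10*358 + 271 = 3851.
  i=8: a_8=1, p_8 = 1*155191 + 14427 = 169618, q_8 = 1*3851 + 358 = 4209.
  i=9: a_9=3, p_9 = 3*169618 + 155191 = 664045, q_9 = 3*4209 + 3851 = 16478.
  i=10: a_10=8, p_10 = 8*664045 + 169618 = 5481978, q_10 = 8*16478 + 4209 = 136033.
  i=11: a_11=1, p_11 = 1*5481978 + 664045 = 6146023, q_11 = 1*136033 + 16478 = 152511.
  i=12: a_12=2, p_12 = 2*6146023 + 5481978 = 17774024, q_12 = 2*152511 + 136033 = 441055.
  i=13: a_13=3, p_13 = 3*17774024 + 6146023 = 59468095, q_13 = 3*441055 + 152511 = 1475676.
Check: 59468095^2 - 1624*1475676^2 = 3536454322929025 - 3536454322929024 = 1, so (x, y) = (59468095, 1475676) solves the equation, and by the theorem it is the least positive solution.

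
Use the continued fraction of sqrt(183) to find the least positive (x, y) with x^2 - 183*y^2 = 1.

(x, y) = (487, 36)

First expand sqrt(183) as a continued fraction. With x_i = (sqrt(183) + m_i)/d_i and (m_0, d_0) = (0, 1): a_0 = floor(sqrt(183)) = 13, since 13^2 = 169 <= 183 < 196 = 14^2.
Iterate m_{i+1} = d_i*a_i - m_i, d_{i+1} = (183 - m_{i+1}^2)/d_i, a_{i+1} = floor((a_0 + m_{i+1})/d_{i+1}):
  m_1 = 1*13 - 0 = 13, d_1 = (183 - 13^2)/1 = 14/1 = 14, a_1 = floor((13 + 13)/14) = 1.
  m_2 = 14*1 - 13 = 1, d_2 = (183 - 1^2)/14 = 182/14 = 13, a_2 = floor((13 + 1)/13) = 1.
  m_3 = 13*1 - 1 = 12, d_3 = (183 - 12^2)/13 = 39/13 = 3, a_3 = floor((13 + 12)/3) = 8.
  m_4 = 3*8 - 12 = 12, d_4 = (183 - 12^2)/3 = 39/3 = 13, a_4 = floor((13 + 12)/13) = 1.
  m_5 = 13*1 - 12 = 1, d_5 = (183 - 1^2)/13 = 182/13 = 14, a_5 = floor((13 + 1)/14) = 1.
  m_6 = 14*1 - 1 = 13, d_6 = (183 - 13^2)/14 = 14/14 = 1, a_6 = floor((13 + 13)/1) = 26.
  m_7 = 1*26 - 13 = 13, d_7 = (183 - 13^2)/1 = 14/1 = 14: (m_7, d_7) = (m_1, d_1) = (13, 14), so from here the quotients repeat a_1, ..., a_6; the period length is 6.
So sqrt(183) = [13; (1, 1, 8, 1, 1, 26)] with period length k = 6.
k is even, so the fundamental solution of x^2 - 183y^2 = 1 is (p_{k-1}, q_{k-1}) = (p_5, q_5); compute convergents through index 5.
Convergents (p_i = a_i*p_{i-1} + p_{i-2}, q_i = a_i*q_{i-1} + q_{i-2} with p_{-2}=0, p_{-1}=1, q_{-2}=1, q_{-1}=0):
  i=0: a_0=13, p_0 = 13*1 + 0 = 13, q_0 = 13*0 + 1 = 1.
  i=1: a_1=1, p_1 = 1*13 + 1 = 14, q_1 = 1*1 + 0 = 1.
  i=2: a_2=1, p_2 = 1*14 + 13 = 27, q_2 = 1*1 + 1 = 2.
  i=3: a_3=8, p_3 = 8*27 + 14 = 230, q_3 = 8*2 + 1 = 17.
  i=4: a_4=1, p_4 = 1*230 + 27 = 257, q_4 = 1*17 + 2 = 19.
  i=5: a_5=1, p_5 = 1*257 + 230 = 487, q_5 = 1*19 + 17 = 36.
Check: 487^2 - 183*36^2 = 237169 - 237168 = 1, so (x, y) = (487, 36) solves the equation, and by the theorem it is the least positive solution.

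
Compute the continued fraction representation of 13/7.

Run the Euclidean algorithm on 13 and 7; the successive quotients are the partial quotients a_0, a_1, ... (each step inverts the fractional part left over by the previous one):
  13 = 1*7 + 6, so a_0 = 1.
  7 = 1*6 + 1, so a_1 = 1.
  6 = 6*1 + 0, so a_2 = 6.
The remainder reaches 0 after 3 divisions, so the expansion has 3 partial quotients, read off in order.

[1; 1, 6]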